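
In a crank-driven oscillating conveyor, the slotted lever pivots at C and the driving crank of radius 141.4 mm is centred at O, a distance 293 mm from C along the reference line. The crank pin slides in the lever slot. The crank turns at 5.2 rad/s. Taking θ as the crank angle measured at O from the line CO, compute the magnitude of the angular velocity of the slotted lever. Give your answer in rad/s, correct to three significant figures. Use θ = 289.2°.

1.31

ω = 5.2 rad/s
Crank pin A relative to C: A = (d + r cosθ, r sinθ); lever angle φ = atan2(r sinθ, d + r cosθ).
Differentiating tanφ: φ̇ = rω(d cosθ + r)/(d² + r² + 2dr cosθ).
d² + r² + 2dr cosθ = |CA|² = 0.133093 m²;  d cosθ + r = +0.23776 m.
|ω_lever| = |0.1414·5.2·+0.23776| / 0.133093 = 1.3135 rad/s.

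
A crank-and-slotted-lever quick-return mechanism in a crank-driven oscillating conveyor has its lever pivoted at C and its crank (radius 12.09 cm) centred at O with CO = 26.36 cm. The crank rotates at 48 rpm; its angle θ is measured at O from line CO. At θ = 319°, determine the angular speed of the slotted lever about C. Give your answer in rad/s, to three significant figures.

1.47

ω = 5.027 rad/s (from 48 rpm).
Crank pin A relative to C: A = (d + r cosθ, r sinθ); lever angle φ = atan2(r sinθ, d + r cosθ).
Differentiating tanφ: φ̇ = rω(d cosθ + r)/(d² + r² + 2dr cosθ).
d² + r² + 2dr cosθ = |CA|² = 0.132206 m²;  d cosθ + r = +0.31984 m.
|ω_lever| = |0.1209·5.027·+0.31984| / 0.132206 = 1.4702 rad/s.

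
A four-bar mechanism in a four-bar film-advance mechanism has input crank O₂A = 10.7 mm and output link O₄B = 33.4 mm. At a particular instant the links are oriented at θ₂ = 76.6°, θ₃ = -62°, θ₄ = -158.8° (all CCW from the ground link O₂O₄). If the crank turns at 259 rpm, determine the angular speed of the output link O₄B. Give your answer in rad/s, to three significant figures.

5.79

ω₂ = 27.12 rad/s (from 259 rpm).
Differentiating the loop-closure r₂e^{iθ₂}+r₃e^{iθ₃}=r₁+r₄e^{iθ₄} gives r₂ω₂e^{iθ₂}+r₃ω₃e^{iθ₃}=r₄ω₄e^{iθ₄}.
Eliminating the other unknown: ω₄ = r₂ω₂ sin(θ₂−θ₃) / [r₄ sin(θ₄−θ₃)].
Numerator sine = +0.66131; denominator sine = -0.99297.
Result = 0.0107·27.12·(+0.66131) / (0.0334·(-0.99297)) = -5.7868 rad/s; magnitude 5.7868 rad/s.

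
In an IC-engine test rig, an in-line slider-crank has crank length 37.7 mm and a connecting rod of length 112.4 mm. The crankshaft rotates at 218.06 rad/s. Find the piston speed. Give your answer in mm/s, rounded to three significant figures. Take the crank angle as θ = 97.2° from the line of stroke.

ω = 218.1 rad/s
For an in-line slider-crank, x = r cosθ + √(L² − r² sin²θ), so v = −rω sinθ·[1 + r cosθ/√(L² − r² sin²θ)].
With r = 0.0377 m, L = 0.1124 m, θ = 97.2°: √(L² − r² sin²θ) = 0.10599 m.
v = −0.0377·218.1·0.99211·[1 + 0.0377·-0.12533/0.10599] = -7.7925 m/s.
|v| = 7.7925 m/s = 7792.5 mm/s.

7790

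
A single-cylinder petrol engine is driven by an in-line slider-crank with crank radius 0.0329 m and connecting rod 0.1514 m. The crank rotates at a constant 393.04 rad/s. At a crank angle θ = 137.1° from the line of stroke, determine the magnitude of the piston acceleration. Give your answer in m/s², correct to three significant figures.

3630

ω = 393 rad/s
x(θ) = r cosθ + √(L² − r² sin²θ); with ω constant, a = ω²·d²x/dθ².
d²x/dθ² = −r cosθ − r²(cos2θ)/√u − r⁴ sin²2θ/(4u^{3/2}),  u = L² − r² sin²θ = 0.0224204 m².
Substituting r = 0.0329 m, L = 0.1514 m, θ = 137.1°: d²x/dθ² = +0.023484 m.
a = ω²·d²x/dθ² = (393)²·(+0.023484) = +3627.9 m/s²;  |a| = 3627.9 m/s².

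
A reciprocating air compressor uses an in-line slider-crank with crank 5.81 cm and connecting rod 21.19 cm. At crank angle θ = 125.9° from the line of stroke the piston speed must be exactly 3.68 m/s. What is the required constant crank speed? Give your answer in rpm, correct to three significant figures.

894

For an in-line slider-crank, |v_piston| = rω|sinθ|·[1 + r cosθ/√(L² − r² sin²θ)].
With r = 0.0581 m, L = 0.2119 m, θ = 125.9°: the bracketed kinematic factor |dx/dθ| = 0.039303 m.
ω = v/|dx/dθ| = 3.68/0.039303 = 93.632 rad/s.
N = 60ω/(2π) = 894.12 rpm.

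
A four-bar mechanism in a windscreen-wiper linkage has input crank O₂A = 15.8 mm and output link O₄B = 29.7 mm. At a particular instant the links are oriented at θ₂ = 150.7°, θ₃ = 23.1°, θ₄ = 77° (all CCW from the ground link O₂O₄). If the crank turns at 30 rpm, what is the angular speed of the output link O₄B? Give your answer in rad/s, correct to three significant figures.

ω₂ = 3.142 rad/s (from 30 rpm).
Differentiating the loop-closure r₂e^{iθ₂}+r₃e^{iθ₃}=r₁+r₄e^{iθ₄} gives r₂ω₂e^{iθ₂}+r₃ω₃e^{iθ₃}=r₄ω₄e^{iθ₄}.
Eliminating the other unknown: ω₄ = r₂ω₂ sin(θ₂−θ₃) / [r₄ sin(θ₄−θ₃)].
Numerator sine = +0.79229; denominator sine = +0.80799.
Result = 0.0158·3.142·(+0.79229) / (0.0297·(+0.80799)) = +1.6388 rad/s; magnitude 1.6388 rad/s.

1.64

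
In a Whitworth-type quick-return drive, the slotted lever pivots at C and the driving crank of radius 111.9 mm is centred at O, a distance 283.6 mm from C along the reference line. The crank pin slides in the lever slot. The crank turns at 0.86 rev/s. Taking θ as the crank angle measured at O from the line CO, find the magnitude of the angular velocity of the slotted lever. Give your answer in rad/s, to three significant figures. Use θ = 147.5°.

ω = 5.404 rad/s (from 0.86 rev/s).
Crank pin A relative to C: A = (d + r cosθ, r sinθ); lever angle φ = atan2(r sinθ, d + r cosθ).
Differentiating tanφ: φ̇ = rω(d cosθ + r)/(d² + r² + 2dr cosθ).
d² + r² + 2dr cosθ = |CA|² = 0.0394208 m²;  d cosθ + r = -0.12729 m.
|ω_lever| = |0.1119·5.404·-0.12729| / 0.0394208 = 1.9524 rad/s.

1.95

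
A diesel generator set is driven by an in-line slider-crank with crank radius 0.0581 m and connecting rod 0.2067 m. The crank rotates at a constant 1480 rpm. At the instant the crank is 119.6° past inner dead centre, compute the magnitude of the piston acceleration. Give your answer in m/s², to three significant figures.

890

ω = 2π·1480/60 = 155 rad/s
x(θ) = r cosθ + √(L² − r² sin²θ); with ω constant, a = ω²·d²x/dθ².
d²x/dθ² = −r cosθ − r²(cos2θ)/√u − r⁴ sin²2θ/(4u^{3/2}),  u = L² − r² sin²θ = 0.0401729 m².
Substituting r = 0.0581 m, L = 0.2067 m, θ = 119.6°: d²x/dθ² = +0.037061 m.
a = ω²·d²x/dθ² = (155)²·(+0.037061) = +890.21 m/s²;  |a| = 890.21 m/s².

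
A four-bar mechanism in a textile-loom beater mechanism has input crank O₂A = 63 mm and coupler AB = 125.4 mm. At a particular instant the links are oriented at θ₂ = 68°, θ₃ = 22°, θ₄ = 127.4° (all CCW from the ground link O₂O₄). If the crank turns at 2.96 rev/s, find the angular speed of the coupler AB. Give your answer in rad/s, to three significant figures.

8.34

ω₂ = 18.6 rad/s (from 2.96 rev/s).
Differentiating the loop-closure r₂e^{iθ₂}+r₃e^{iθ₃}=r₁+r₄e^{iθ₄} gives r₂ω₂e^{iθ₂}+r₃ω₃e^{iθ₃}=r₄ω₄e^{iθ₄}.
Eliminating the other unknown: ω₃ = r₂ω₂ sin(θ₄−θ₂) / [r₃ sin(θ₃−θ₄)].
Numerator sine = +0.86074; denominator sine = -0.96410.
Result = 0.063·18.6·(+0.86074) / (0.1254·(-0.96410)) = -8.342 rad/s; magnitude 8.342 rad/s.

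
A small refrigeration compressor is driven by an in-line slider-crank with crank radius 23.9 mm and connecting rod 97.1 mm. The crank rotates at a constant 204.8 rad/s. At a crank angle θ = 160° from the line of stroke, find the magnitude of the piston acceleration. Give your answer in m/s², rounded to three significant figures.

ω = 204.8 rad/s
x(θ) = r cosθ + √(L² − r² sin²θ); with ω constant, a = ω²·d²x/dθ².
d²x/dθ² = −r cosθ − r²(cos2θ)/√u − r⁴ sin²2θ/(4u^{3/2}),  u = L² − r² sin²θ = 0.00936159 m².
Substituting r = 0.0239 m, L = 0.0971 m, θ = 160°: d²x/dθ² = +0.017899 m.
a = ω²·d²x/dθ² = (204.8)²·(+0.017899) = +750.74 m/s²;  |a| = 750.74 m/s².

751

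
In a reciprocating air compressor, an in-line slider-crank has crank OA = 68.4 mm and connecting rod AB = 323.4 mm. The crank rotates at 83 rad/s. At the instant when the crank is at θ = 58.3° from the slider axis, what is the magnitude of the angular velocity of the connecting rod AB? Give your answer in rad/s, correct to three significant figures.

9.38

ω = 83 rad/s
The rod makes angle φ with the slider axis where L sinφ = r sinθ; differentiating, L cosφ·φ̇ = r ω cosθ.
L cosφ = √(L² − r² sin²θ) = 0.31812 m.
|ω_rod| = r ω |cosθ| / √(L² − r² sin²θ) = 0.0684·83·0.52547/0.31812 = 9.3776 rad/s.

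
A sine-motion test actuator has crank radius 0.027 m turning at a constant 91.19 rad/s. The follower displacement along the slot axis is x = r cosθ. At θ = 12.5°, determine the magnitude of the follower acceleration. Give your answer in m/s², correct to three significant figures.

ω = 91.19 rad/s
x = r cosθ ⇒ ẍ = −rω² cosθ (ω constant).
|a| = rω²|cosθ| = 0.027·(91.19)²·|cos 12.5°| = 219.2 m/s².

219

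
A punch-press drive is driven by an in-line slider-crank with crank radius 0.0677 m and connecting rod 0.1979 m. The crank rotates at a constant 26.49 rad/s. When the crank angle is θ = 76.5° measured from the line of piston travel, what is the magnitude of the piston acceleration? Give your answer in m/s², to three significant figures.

4.15

ω = 26.49 rad/s
x(θ) = r cosθ + √(L² − r² sin²θ); with ω constant, a = ω²·d²x/dθ².
d²x/dθ² = −r cosθ − r²(cos2θ)/√u − r⁴ sin²2θ/(4u^{3/2}),  u = L² − r² sin²θ = 0.0348309 m².
Substituting r = 0.0677 m, L = 0.1979 m, θ = 76.5°: d²x/dθ² = +0.0059107 m.
a = ω²·d²x/dθ² = (26.49)²·(+0.0059107) = +4.1476 m/s²;  |a| = 4.1476 m/s².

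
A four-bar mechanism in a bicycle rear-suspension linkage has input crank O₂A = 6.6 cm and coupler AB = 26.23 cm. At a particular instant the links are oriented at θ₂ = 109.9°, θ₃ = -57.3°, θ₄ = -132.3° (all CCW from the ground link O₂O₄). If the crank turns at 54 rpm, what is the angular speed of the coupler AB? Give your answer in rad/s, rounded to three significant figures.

ω₂ = 5.655 rad/s (from 54 rpm).
Differentiating the loop-closure r₂e^{iθ₂}+r₃e^{iθ₃}=r₁+r₄e^{iθ₄} gives r₂ω₂e^{iθ₂}+r₃ω₃e^{iθ₃}=r₄ω₄e^{iθ₄}.
Eliminating the other unknown: ω₃ = r₂ω₂ sin(θ₄−θ₂) / [r₃ sin(θ₃−θ₄)].
Numerator sine = +0.88458; denominator sine = +0.96593.
Result = 0.066·5.655·(+0.88458) / (0.2623·(+0.96593)) = +1.3031 rad/s; magnitude 1.3031 rad/s.

1.30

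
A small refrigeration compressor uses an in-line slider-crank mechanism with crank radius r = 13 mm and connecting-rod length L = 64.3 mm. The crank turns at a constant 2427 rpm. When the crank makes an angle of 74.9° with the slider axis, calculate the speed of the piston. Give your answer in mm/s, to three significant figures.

3360

ω = 2π·2427/60 = 254.2 rad/s
For an in-line slider-crank, x = r cosθ + √(L² − r² sin²θ), so v = −rω sinθ·[1 + r cosθ/√(L² − r² sin²θ)].
With r = 0.013 m, L = 0.0643 m, θ = 74.9°: √(L² − r² sin²θ) = 0.063063 m.
v = −0.013·254.2·0.96547·[1 + 0.013·0.26050/0.063063] = -3.3612 m/s.
|v| = 3.3612 m/s = 3361.2 mm/s.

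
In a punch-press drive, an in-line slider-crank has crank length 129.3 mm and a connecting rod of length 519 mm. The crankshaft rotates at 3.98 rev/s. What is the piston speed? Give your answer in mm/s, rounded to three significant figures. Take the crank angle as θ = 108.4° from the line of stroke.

ω = 2π·3.98 = 25.01 rad/s
For an in-line slider-crank, x = r cosθ + √(L² − r² sin²θ), so v = −rω sinθ·[1 + r cosθ/√(L² − r² sin²θ)].
With r = 0.1293 m, L = 0.519 m, θ = 108.4°: √(L² − r² sin²θ) = 0.50429 m.
v = −0.1293·25.01·0.94888·[1 + 0.1293·-0.31565/0.50429] = -2.8198 m/s.
|v| = 2.8198 m/s = 2819.8 mm/s.

2820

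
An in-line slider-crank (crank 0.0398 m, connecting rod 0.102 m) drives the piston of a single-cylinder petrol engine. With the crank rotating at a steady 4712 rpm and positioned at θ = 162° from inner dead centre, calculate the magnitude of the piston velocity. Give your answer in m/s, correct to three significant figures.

3.80

ω = 2π·4712/60 = 493.4 rad/s
For an in-line slider-crank, x = r cosθ + √(L² − r² sin²θ), so v = −rω sinθ·[1 + r cosθ/√(L² − r² sin²θ)].
With r = 0.0398 m, L = 0.102 m, θ = 162°: √(L² − r² sin²θ) = 0.10126 m.
v = −0.0398·493.4·0.30902·[1 + 0.0398·-0.95106/0.10126] = -3.8001 m/s.
|v| = 3.8001 m/s.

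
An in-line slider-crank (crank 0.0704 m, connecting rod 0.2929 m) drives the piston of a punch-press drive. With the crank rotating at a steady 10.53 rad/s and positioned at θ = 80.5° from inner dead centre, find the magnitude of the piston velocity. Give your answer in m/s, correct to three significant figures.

0.761

ω = 10.53 rad/s
For an in-line slider-crank, x = r cosθ + √(L² − r² sin²θ), so v = −rω sinθ·[1 + r cosθ/√(L² − r² sin²θ)].
With r = 0.0704 m, L = 0.2929 m, θ = 80.5°: √(L² − r² sin²θ) = 0.28455 m.
v = −0.0704·10.53·0.98629·[1 + 0.0704·0.16505/0.28455] = -0.761 m/s.
|v| = 0.761 m/s.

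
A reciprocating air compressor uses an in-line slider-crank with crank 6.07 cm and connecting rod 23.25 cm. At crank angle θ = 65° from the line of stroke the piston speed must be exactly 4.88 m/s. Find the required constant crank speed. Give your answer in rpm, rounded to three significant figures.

761

For an in-line slider-crank, |v_piston| = rω|sinθ|·[1 + r cosθ/√(L² − r² sin²θ)].
With r = 0.0607 m, L = 0.2325 m, θ = 65°: the bracketed kinematic factor |dx/dθ| = 0.06126 m.
ω = v/|dx/dθ| = 4.88/0.06126 = 79.66 rad/s.
N = 60ω/(2π) = 760.7 rpm.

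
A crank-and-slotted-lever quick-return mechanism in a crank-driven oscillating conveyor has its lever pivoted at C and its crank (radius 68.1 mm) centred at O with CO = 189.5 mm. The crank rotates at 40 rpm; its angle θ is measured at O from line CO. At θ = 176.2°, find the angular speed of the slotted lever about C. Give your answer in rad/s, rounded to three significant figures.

ω = 4.189 rad/s (from 40 rpm).
Crank pin A relative to C: A = (d + r cosθ, r sinθ); lever angle φ = atan2(r sinθ, d + r cosθ).
Differentiating tanφ: φ̇ = rω(d cosθ + r)/(d² + r² + 2dr cosθ).
d² + r² + 2dr cosθ = |CA|² = 0.0147947 m²;  d cosθ + r = -0.12098 m.
|ω_lever| = |0.0681·4.189·-0.12098| / 0.0147947 = 2.3327 rad/s.

2.33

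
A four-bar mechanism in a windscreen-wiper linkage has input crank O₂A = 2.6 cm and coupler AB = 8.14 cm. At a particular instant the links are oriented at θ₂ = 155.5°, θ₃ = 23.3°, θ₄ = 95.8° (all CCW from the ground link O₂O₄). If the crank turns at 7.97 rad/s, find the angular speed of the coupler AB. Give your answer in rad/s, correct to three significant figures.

2.30

ω₂ = 7.97 rad/s
Differentiating the loop-closure r₂e^{iθ₂}+r₃e^{iθ₃}=r₁+r₄e^{iθ₄} gives r₂ω₂e^{iθ₂}+r₃ω₃e^{iθ₃}=r₄ω₄e^{iθ₄}.
Eliminating the other unknown: ω₃ = r₂ω₂ sin(θ₄−θ₂) / [r₃ sin(θ₃−θ₄)].
Numerator sine = -0.86340; denominator sine = -0.95372.
Result = 0.026·7.97·(-0.86340) / (0.0814·(-0.95372)) = +2.3046 rad/s; magnitude 2.3046 rad/s.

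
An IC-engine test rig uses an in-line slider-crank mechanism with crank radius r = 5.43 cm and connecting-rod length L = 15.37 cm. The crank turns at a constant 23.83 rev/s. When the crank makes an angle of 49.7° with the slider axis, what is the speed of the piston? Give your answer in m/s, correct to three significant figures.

7.67

ω = 2π·23.8 = 149.7 rad/s
For an in-line slider-crank, x = r cosθ + √(L² − r² sin²θ), so v = −rω sinθ·[1 + r cosθ/√(L² − r² sin²θ)].
With r = 0.0543 m, L = 0.1537 m, θ = 49.7°: √(L² − r² sin²θ) = 0.14802 m.
v = −0.0543·149.7·0.76267·[1 + 0.0543·0.64679/0.14802] = -7.672 m/s.
|v| = 7.672 m/s.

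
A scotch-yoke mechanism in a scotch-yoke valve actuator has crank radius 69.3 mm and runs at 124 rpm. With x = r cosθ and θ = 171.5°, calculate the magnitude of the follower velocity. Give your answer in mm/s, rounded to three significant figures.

ω = 12.99 rad/s (from 124 rpm).
x = r cosθ ⇒ ẋ = −rω sinθ.
|v| = rω|sinθ| = 0.0693·12.99·|sin 171.5°| = 0.13301 m/s = 133.01 mm/s.

133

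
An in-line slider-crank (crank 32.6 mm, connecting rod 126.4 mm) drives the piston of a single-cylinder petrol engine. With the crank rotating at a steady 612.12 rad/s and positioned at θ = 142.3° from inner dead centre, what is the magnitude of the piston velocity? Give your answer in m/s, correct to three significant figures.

9.68

ω = 612.1 rad/s
For an in-line slider-crank, x = r cosθ + √(L² − r² sin²θ), so v = −rω sinθ·[1 + r cosθ/√(L² − r² sin²θ)].
With r = 0.0326 m, L = 0.1264 m, θ = 142.3°: √(L² − r² sin²θ) = 0.12482 m.
v = −0.0326·612.1·0.61153·[1 + 0.0326·-0.79122/0.12482] = -9.6813 m/s.
|v| = 9.6813 m/s.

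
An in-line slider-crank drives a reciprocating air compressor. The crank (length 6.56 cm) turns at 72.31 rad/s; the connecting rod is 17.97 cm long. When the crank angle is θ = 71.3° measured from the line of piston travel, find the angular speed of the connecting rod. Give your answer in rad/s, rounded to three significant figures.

ω = 72.31 rad/s
The rod makes angle φ with the slider axis where L sinφ = r sinθ; differentiating, L cosφ·φ̇ = r ω cosθ.
L cosφ = √(L² − r² sin²θ) = 0.16862 m.
|ω_rod| = r ω |cosθ| / √(L² − r² sin²θ) = 0.0656·72.31·0.32061/0.16862 = 9.0196 rad/s.

9.02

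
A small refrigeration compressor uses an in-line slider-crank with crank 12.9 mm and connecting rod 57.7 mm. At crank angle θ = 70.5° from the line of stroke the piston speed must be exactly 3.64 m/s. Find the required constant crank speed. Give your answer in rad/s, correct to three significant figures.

278

For an in-line slider-crank, |v_piston| = rω|sinθ|·[1 + r cosθ/√(L² − r² sin²θ)].
With r = 0.0129 m, L = 0.0577 m, θ = 70.5°: the bracketed kinematic factor |dx/dθ| = 0.013088 m.
ω = v/|dx/dθ| = 3.64/0.013088 = 278.11 rad/s.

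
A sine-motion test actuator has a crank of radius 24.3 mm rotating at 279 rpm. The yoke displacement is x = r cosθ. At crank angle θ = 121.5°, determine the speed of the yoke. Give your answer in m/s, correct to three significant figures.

0.605

ω = 29.22 rad/s (from 279 rpm).
x = r cosθ ⇒ ẋ = −rω sinθ.
|v| = rω|sinθ| = 0.0243·29.22·|sin 121.5°| = 0.60535 m/s.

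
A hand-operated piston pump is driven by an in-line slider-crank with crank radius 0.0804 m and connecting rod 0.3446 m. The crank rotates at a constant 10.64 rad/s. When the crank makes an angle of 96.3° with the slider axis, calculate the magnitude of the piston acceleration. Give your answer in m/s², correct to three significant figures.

ω = 10.64 rad/s
x(θ) = r cosθ + √(L² − r² sin²θ); with ω constant, a = ω²·d²x/dθ².
d²x/dθ² = −r cosθ − r²(cos2θ)/√u − r⁴ sin²2θ/(4u^{3/2}),  u = L² − r² sin²θ = 0.112363 m².
Substituting r = 0.0804 m, L = 0.3446 m, θ = 96.3°: d²x/dθ² = +0.027629 m.
a = ω²·d²x/dθ² = (10.64)²·(+0.027629) = +3.1279 m/s²;  |a| = 3.1279 m/s².

3.13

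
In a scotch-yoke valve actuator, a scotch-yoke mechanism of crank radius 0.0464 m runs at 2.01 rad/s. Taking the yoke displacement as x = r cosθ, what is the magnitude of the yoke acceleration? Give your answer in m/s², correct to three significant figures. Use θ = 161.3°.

ω = 2.01 rad/s
x = r cosθ ⇒ ẍ = −rω² cosθ (ω constant).
|a| = rω²|cosθ| = 0.0464·(2.01)²·|cos 161.3°| = 0.17756 m/s².

0.178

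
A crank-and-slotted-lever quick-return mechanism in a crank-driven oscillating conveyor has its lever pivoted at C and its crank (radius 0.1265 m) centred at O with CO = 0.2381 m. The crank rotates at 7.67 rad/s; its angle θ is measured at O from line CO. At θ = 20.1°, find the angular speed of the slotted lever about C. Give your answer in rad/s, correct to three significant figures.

ω = 7.67 rad/s
Crank pin A relative to C: A = (d + r cosθ, r sinθ); lever angle φ = atan2(r sinθ, d + r cosθ).
Differentiating tanφ: φ̇ = rω(d cosθ + r)/(d² + r² + 2dr cosθ).
d² + r² + 2dr cosθ = |CA|² = 0.129264 m²;  d cosθ + r = +0.3501 m.
|ω_lever| = |0.1265·7.67·+0.3501| / 0.129264 = 2.6278 rad/s.

2.63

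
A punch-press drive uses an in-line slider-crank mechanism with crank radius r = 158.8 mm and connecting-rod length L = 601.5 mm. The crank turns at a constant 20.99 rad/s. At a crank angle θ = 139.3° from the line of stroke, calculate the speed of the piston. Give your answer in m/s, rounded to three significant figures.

1.73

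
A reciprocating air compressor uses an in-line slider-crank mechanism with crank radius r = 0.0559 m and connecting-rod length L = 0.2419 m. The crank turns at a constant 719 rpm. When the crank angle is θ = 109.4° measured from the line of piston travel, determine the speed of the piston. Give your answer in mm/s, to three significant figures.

ω = 2π·719/60 = 75.29 rad/s
For an in-line slider-crank, x = r cosθ + √(L² − r² sin²θ), so v = −rω sinθ·[1 + r cosθ/√(L² − r² sin²θ)].
With r = 0.0559 m, L = 0.2419 m, θ = 109.4°: √(L² − r² sin²θ) = 0.23608 m.
v = −0.0559·75.29·0.94322·[1 + 0.0559·-0.33216/0.23608] = -3.6577 m/s.
|v| = 3.6577 m/s = 3657.7 mm/s.

3660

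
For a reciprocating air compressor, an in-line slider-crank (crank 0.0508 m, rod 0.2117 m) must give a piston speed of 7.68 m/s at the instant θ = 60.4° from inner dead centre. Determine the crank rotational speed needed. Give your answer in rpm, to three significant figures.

For an in-line slider-crank, |v_piston| = rω|sinθ|·[1 + r cosθ/√(L² − r² sin²θ)].
With r = 0.0508 m, L = 0.2117 m, θ = 60.4°: the bracketed kinematic factor |dx/dθ| = 0.049524 m.
ω = v/|dx/dθ| = 7.68/0.049524 = 155.08 rad/s.
N = 60ω/(2π) = 1480.9 rpm.

1480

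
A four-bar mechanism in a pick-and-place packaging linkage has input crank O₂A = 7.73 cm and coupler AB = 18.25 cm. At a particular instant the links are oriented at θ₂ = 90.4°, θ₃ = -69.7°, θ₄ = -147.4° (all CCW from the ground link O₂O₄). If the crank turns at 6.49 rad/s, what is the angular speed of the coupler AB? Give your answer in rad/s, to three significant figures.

ω₂ = 6.49 rad/s
Differentiating the loop-closure r₂e^{iθ₂}+r₃e^{iθ₃}=r₁+r₄e^{iθ₄} gives r₂ω₂e^{iθ₂}+r₃ω₃e^{iθ₃}=r₄ω₄e^{iθ₄}.
Eliminating the other unknown: ω₃ = r₂ω₂ sin(θ₄−θ₂) / [r₃ sin(θ₃−θ₄)].
Numerator sine = +0.84619; denominator sine = +0.97705.
Result = 0.0773·6.49·(+0.84619) / (0.1825·(+0.97705)) = +2.3808 rad/s; magnitude 2.3808 rad/s.

2.38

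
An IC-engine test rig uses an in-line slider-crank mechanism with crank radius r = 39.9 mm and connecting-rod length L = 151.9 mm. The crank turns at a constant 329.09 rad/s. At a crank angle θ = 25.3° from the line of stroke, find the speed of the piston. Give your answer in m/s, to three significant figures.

ω = 329.1 rad/s
For an in-line slider-crank, x = r cosθ + √(L² − r² sin²θ), so v = −rω sinθ·[1 + r cosθ/√(L² − r² sin²θ)].
With r = 0.0399 m, L = 0.1519 m, θ = 25.3°: √(L² − r² sin²θ) = 0.15094 m.
v = −0.0399·329.1·0.42736·[1 + 0.0399·0.90408/0.15094] = -6.9526 m/s.
|v| = 6.9526 m/s.

6.95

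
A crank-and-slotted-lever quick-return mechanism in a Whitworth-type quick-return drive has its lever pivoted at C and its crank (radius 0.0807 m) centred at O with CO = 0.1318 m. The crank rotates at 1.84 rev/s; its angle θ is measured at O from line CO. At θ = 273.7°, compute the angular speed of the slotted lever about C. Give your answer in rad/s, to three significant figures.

ω = 11.56 rad/s (from 1.84 rev/s).
Crank pin A relative to C: A = (d + r cosθ, r sinθ); lever angle φ = atan2(r sinθ, d + r cosθ).
Differentiating tanφ: φ̇ = rω(d cosθ + r)/(d² + r² + 2dr cosθ).
d² + r² + 2dr cosθ = |CA|² = 0.0252565 m²;  d cosθ + r = +0.089205 m.
|ω_lever| = |0.0807·11.56·+0.089205| / 0.0252565 = 3.2953 rad/s.

3.30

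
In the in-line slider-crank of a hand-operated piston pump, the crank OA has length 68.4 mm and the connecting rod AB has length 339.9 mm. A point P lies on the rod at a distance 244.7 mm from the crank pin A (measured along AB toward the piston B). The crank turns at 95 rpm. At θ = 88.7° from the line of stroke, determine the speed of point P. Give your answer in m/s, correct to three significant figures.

ω = 9.948 rad/s.  Crank-pin speed |V_A| = rω = 0.68047 m/s, perpendicular to OA.
Rod angle: sinφ = −(r/L) sinθ ⇒ φ = -11.606°; ω_rod = −rω cosθ/√(L²−r²sin²θ) = -0.046367 rad/s.
V_P = V_A + ω_rod × AP, with AP = 0.2447 m along the rod.
Components: V_Px = −rω sinθ − a·ω_rod·sinφ = -0.68258 m/s;  V_Py = rω cosθ + a·ω_rod·cosφ = +0.0043239 m/s.
|V_P| = √(V_Px² + V_Py²) = 0.68259 m/s.

0.683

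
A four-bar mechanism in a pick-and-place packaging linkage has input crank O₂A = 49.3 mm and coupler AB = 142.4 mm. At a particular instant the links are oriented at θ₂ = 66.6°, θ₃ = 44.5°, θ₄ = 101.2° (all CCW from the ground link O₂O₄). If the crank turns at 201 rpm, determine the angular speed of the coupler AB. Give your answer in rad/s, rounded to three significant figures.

ω₂ = 21.05 rad/s (from 201 rpm).
Differentiating the loop-closure r₂e^{iθ₂}+r₃e^{iθ₃}=r₁+r₄e^{iθ₄} gives r₂ω₂e^{iθ₂}+r₃ω₃e^{iθ₃}=r₄ω₄e^{iθ₄}.
Eliminating the other unknown: ω₃ = r₂ω₂ sin(θ₄−θ₂) / [r₃ sin(θ₃−θ₄)].
Numerator sine = +0.56784; denominator sine = -0.83581.
Result = 0.0493·21.05·(+0.56784) / (0.1424·(-0.83581)) = -4.9509 rad/s; magnitude 4.9509 rad/s.

4.95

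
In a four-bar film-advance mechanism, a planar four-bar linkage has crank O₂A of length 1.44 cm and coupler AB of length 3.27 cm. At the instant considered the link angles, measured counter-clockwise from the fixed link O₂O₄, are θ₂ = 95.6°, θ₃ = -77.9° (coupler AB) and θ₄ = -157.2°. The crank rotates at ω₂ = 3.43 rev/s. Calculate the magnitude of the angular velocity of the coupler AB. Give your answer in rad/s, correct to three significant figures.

ω₂ = 21.55 rad/s (from 3.43 rev/s).
Differentiating the loop-closure r₂e^{iθ₂}+r₃e^{iθ₃}=r₁+r₄e^{iθ₄} gives r₂ω₂e^{iθ₂}+r₃ω₃e^{iθ₃}=r₄ω₄e^{iθ₄}.
Eliminating the other unknown: ω₃ = r₂ω₂ sin(θ₄−θ₂) / [r₃ sin(θ₃−θ₄)].
Numerator sine = +0.95528; denominator sine = +0.98261.
Result = 0.0144·21.55·(+0.95528) / (0.0327·(+0.98261)) = +9.2265 rad/s; magnitude 9.2265 rad/s.

9.23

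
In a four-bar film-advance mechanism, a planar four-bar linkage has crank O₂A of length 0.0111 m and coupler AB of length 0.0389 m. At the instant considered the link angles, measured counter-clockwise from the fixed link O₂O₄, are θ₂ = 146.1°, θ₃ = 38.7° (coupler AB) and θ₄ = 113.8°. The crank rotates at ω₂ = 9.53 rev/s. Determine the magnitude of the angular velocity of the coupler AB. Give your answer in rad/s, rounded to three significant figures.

9.45

ω₂ = 59.88 rad/s (from 9.53 rev/s).
Differentiating the loop-closure r₂e^{iθ₂}+r₃e^{iθ₃}=r₁+r₄e^{iθ₄} gives r₂ω₂e^{iθ₂}+r₃ω₃e^{iθ₃}=r₄ω₄e^{iθ₄}.
Eliminating the other unknown: ω₃ = r₂ω₂ sin(θ₄−θ₂) / [r₃ sin(θ₃−θ₄)].
Numerator sine = -0.53435; denominator sine = -0.96638.
Result = 0.0111·59.88·(-0.53435) / (0.0389·(-0.96638)) = +9.4477 rad/s; magnitude 9.4477 rad/s.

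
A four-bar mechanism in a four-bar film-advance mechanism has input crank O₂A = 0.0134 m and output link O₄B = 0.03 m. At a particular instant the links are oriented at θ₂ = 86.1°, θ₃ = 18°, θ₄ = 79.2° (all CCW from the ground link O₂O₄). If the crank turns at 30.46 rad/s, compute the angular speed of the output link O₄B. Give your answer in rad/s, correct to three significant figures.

14.4

ω₂ = 30.46 rad/s
Differentiating the loop-closure r₂e^{iθ₂}+r₃e^{iθ₃}=r₁+r₄e^{iθ₄} gives r₂ω₂e^{iθ₂}+r₃ω₃e^{iθ₃}=r₄ω₄e^{iθ₄}.
Eliminating the other unknown: ω₄ = r₂ω₂ sin(θ₂−θ₃) / [r₄ sin(θ₄−θ₃)].
Numerator sine = +0.92784; denominator sine = +0.87631.
Result = 0.0134·30.46·(+0.92784) / (0.03·(+0.87631)) = +14.406 rad/s; magnitude 14.406 rad/s.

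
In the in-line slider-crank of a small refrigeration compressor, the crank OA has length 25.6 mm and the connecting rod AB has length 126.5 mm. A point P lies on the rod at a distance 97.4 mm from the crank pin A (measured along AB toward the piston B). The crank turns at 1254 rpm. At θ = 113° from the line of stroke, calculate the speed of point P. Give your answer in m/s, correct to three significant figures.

ω = 131.3 rad/s.  Crank-pin speed |V_A| = rω = 3.3618 m/s, perpendicular to OA.
Rod angle: sinφ = −(r/L) sinθ ⇒ φ = -10.736°; ω_rod = −rω cosθ/√(L²−r²sin²θ) = +10.569 rad/s.
V_P = V_A + ω_rod × AP, with AP = 0.0974 m along the rod.
Components: V_Px = −rω sinθ − a·ω_rod·sinφ = -2.9028 m/s;  V_Py = rω cosθ + a·ω_rod·cosφ = -0.30217 m/s.
|V_P| = √(V_Px² + V_Py²) = 2.9184 m/s.

2.92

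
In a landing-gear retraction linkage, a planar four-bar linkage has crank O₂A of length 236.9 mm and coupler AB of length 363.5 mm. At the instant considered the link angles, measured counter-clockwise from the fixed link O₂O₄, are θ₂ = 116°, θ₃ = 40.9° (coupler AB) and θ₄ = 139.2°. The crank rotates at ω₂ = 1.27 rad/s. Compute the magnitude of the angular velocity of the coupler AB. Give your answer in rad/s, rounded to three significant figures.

0.330

ω₂ = 1.27 rad/s
Differentiating the loop-closure r₂e^{iθ₂}+r₃e^{iθ₃}=r₁+r₄e^{iθ₄} gives r₂ω₂e^{iθ₂}+r₃ω₃e^{iθ₃}=r₄ω₄e^{iθ₄}.
Eliminating the other unknown: ω₃ = r₂ω₂ sin(θ₄−θ₂) / [r₃ sin(θ₃−θ₄)].
Numerator sine = +0.39394; denominator sine = -0.98953.
Result = 0.2369·1.27·(+0.39394) / (0.3635·(-0.98953)) = -0.32951 rad/s; magnitude 0.32951 rad/s.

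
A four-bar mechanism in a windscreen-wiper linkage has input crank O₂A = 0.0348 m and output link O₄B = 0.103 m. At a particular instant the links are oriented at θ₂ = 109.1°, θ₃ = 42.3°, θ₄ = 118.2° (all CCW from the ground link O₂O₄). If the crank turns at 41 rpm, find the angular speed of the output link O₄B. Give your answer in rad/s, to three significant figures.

1.37

ω₂ = 4.294 rad/s (from 41 rpm).
Differentiating the loop-closure r₂e^{iθ₂}+r₃e^{iθ₃}=r₁+r₄e^{iθ₄} gives r₂ω₂e^{iθ₂}+r₃ω₃e^{iθ₃}=r₄ω₄e^{iθ₄}.
Eliminating the other unknown: ω₄ = r₂ω₂ sin(θ₂−θ₃) / [r₄ sin(θ₄−θ₃)].
Numerator sine = +0.91914; denominator sine = +0.96987.
Result = 0.0348·4.294·(+0.91914) / (0.103·(+0.96987)) = +1.3747 rad/s; magnitude 1.3747 rad/s.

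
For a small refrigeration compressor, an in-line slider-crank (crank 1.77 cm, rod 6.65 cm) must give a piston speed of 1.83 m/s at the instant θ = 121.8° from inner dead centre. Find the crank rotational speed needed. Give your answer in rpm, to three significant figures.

For an in-line slider-crank, |v_piston| = rω|sinθ|·[1 + r cosθ/√(L² − r² sin²θ)].
With r = 0.0177 m, L = 0.0665 m, θ = 121.8°: the bracketed kinematic factor |dx/dθ| = 0.012877 m.
ω = v/|dx/dθ| = 1.83/0.012877 = 142.11 rad/s.
N = 60ω/(2π) = 1357.1 rpm.

1360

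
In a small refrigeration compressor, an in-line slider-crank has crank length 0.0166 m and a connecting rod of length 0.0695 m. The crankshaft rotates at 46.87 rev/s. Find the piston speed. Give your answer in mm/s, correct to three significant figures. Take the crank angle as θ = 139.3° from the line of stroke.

ω = 2π·46.9 = 294.5 rad/s
For an in-line slider-crank, x = r cosθ + √(L² − r² sin²θ), so v = −rω sinθ·[1 + r cosθ/√(L² − r² sin²θ)].
With r = 0.0166 m, L = 0.0695 m, θ = 139.3°: √(L² − r² sin²θ) = 0.068652 m.
v = −0.0166·294.5·0.65210·[1 + 0.0166·-0.75813/0.068652] = -2.6035 m/s.
|v| = 2.6035 m/s = 2603.5 mm/s.

2600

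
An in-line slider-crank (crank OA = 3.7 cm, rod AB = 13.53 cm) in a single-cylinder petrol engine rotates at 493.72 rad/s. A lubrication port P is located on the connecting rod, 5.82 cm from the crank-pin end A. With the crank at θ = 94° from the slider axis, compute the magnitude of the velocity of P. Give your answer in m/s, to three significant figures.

18.1

ω = 493.7 rad/s.  Crank-pin speed |V_A| = rω = 18.268 m/s, perpendicular to OA.
Rod angle: sinφ = −(r/L) sinθ ⇒ φ = -15.831°; ω_rod = −rω cosθ/√(L²−r²sin²θ) = +9.7895 rad/s.
V_P = V_A + ω_rod × AP, with AP = 0.0582 m along the rod.
Components: V_Px = −rω sinθ − a·ω_rod·sinφ = -18.068 m/s;  V_Py = rω cosθ + a·ω_rod·cosφ = -0.72615 m/s.
|V_P| = √(V_Px² + V_Py²) = 18.082 m/s.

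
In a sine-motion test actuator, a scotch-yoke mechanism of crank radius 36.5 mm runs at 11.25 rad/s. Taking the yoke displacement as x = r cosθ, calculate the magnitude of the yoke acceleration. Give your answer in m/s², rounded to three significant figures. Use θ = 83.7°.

ω = 11.25 rad/s
x = r cosθ ⇒ ẍ = −rω² cosθ (ω constant).
|a| = rω²|cosθ| = 0.0365·(11.25)²·|cos 83.7°| = 0.50692 m/s².

0.507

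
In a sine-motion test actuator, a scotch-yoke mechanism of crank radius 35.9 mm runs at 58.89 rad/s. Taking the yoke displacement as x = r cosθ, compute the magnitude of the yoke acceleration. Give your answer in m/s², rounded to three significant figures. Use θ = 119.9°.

ω = 58.89 rad/s
x = r cosθ ⇒ ẍ = −rω² cosθ (ω constant).
|a| = rω²|cosθ| = 0.0359·(58.89)²·|cos 119.9°| = 62.063 m/s².

62.1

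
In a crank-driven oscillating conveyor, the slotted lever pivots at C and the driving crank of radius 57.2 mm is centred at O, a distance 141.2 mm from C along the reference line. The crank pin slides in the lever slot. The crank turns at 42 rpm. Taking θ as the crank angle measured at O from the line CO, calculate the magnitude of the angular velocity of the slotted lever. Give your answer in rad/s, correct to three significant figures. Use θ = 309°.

1.10

ω = 4.398 rad/s (from 42 rpm).
Crank pin A relative to C: A = (d + r cosθ, r sinθ); lever angle φ = atan2(r sinθ, d + r cosθ).
Differentiating tanφ: φ̇ = rω(d cosθ + r)/(d² + r² + 2dr cosθ).
d² + r² + 2dr cosθ = |CA|² = 0.0333749 m²;  d cosθ + r = +0.14606 m.
|ω_lever| = |0.0572·4.398·+0.14606| / 0.0333749 = 1.101 rad/s.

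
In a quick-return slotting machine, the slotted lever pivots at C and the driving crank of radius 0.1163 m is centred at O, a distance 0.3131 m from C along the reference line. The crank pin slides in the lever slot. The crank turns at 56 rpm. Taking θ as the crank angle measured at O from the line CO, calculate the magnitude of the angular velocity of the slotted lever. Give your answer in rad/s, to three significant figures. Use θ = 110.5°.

ω = 5.864 rad/s (from 56 rpm).
Crank pin A relative to C: A = (d + r cosθ, r sinθ); lever angle φ = atan2(r sinθ, d + r cosθ).
Differentiating tanφ: φ̇ = rω(d cosθ + r)/(d² + r² + 2dr cosθ).
d² + r² + 2dr cosθ = |CA|² = 0.0860527 m²;  d cosθ + r = +0.0066501 m.
|ω_lever| = |0.1163·5.864·+0.0066501| / 0.0860527 = 0.052706 rad/s.

0.0527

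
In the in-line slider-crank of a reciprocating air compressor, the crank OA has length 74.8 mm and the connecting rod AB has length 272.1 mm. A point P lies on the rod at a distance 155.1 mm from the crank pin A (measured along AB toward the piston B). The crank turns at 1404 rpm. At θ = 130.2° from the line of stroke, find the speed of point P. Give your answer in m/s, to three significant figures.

ω = 147 rad/s.  Crank-pin speed |V_A| = rω = 10.998 m/s, perpendicular to OA.
Rod angle: sinφ = −(r/L) sinθ ⇒ φ = -12.120°; ω_rod = −rω cosθ/√(L²−r²sin²θ) = +26.683 rad/s.
V_P = V_A + ω_rod × AP, with AP = 0.1551 m along the rod.
Components: V_Px = −rω sinθ − a·ω_rod·sinφ = -7.531 m/s;  V_Py = rω cosθ + a·ω_rod·cosφ = -3.0523 m/s.
|V_P| = √(V_Px² + V_Py²) = 8.126 m/s.

8.13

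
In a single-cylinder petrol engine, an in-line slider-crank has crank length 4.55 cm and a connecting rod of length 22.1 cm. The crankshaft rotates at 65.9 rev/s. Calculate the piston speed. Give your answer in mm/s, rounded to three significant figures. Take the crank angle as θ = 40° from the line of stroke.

14000

ω = 2π·65.9 = 414.1 rad/s
For an in-line slider-crank, x = r cosθ + √(L² − r² sin²θ), so v = −rω sinθ·[1 + r cosθ/√(L² − r² sin²θ)].
With r = 0.0455 m, L = 0.221 m, θ = 40°: √(L² − r² sin²θ) = 0.21906 m.
v = −0.0455·414.1·0.64279·[1 + 0.0455·0.76604/0.21906] = -14.037 m/s.
|v| = 14.037 m/s = 14037 mm/s.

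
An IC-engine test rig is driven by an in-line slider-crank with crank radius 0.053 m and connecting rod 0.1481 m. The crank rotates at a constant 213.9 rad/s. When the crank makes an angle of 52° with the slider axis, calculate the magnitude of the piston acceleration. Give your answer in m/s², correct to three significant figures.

1300

ω = 213.9 rad/s
x(θ) = r cosθ + √(L² − r² sin²θ); with ω constant, a = ω²·d²x/dθ².
d²x/dθ² = −r cosθ − r²(cos2θ)/√u − r⁴ sin²2θ/(4u^{3/2}),  u = L² − r² sin²θ = 0.0201893 m².
Substituting r = 0.053 m, L = 0.1481 m, θ = 52°: d²x/dθ² = -0.028495 m.
a = ω²·d²x/dθ² = (213.9)²·(-0.028495) = -1303.7 m/s²;  |a| = 1303.7 m/s².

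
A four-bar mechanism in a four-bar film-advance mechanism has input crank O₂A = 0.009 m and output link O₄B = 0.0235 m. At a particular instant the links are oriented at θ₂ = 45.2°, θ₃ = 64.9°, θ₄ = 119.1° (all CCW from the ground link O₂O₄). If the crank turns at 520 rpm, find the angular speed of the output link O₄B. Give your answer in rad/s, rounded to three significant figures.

8.67

ω₂ = 54.45 rad/s (from 520 rpm).
Differentiating the loop-closure r₂e^{iθ₂}+r₃e^{iθ₃}=r₁+r₄e^{iθ₄} gives r₂ω₂e^{iθ₂}+r₃ω₃e^{iθ₃}=r₄ω₄e^{iθ₄}.
Eliminating the other unknown: ω₄ = r₂ω₂ sin(θ₂−θ₃) / [r₄ sin(θ₄−θ₃)].
Numerator sine = -0.33710; denominator sine = +0.81106.
Result = 0.009·54.45·(-0.33710) / (0.0235·(+0.81106)) = -8.6677 rad/s; magnitude 8.6677 rad/s.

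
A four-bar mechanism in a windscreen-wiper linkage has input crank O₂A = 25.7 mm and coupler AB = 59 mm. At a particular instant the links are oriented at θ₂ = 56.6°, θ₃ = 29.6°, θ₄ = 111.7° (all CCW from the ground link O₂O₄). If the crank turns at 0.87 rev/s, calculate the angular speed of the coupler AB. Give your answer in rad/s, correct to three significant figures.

ω₂ = 5.466 rad/s (from 0.87 rev/s).
Differentiating the loop-closure r₂e^{iθ₂}+r₃e^{iθ₃}=r₁+r₄e^{iθ₄} gives r₂ω₂e^{iθ₂}+r₃ω₃e^{iθ₃}=r₄ω₄e^{iθ₄}.
Eliminating the other unknown: ω₃ = r₂ω₂ sin(θ₄−θ₂) / [r₃ sin(θ₃−θ₄)].
Numerator sine = +0.82015; denominator sine = -0.99051.
Result = 0.0257·5.466·(+0.82015) / (0.059·(-0.99051)) = -1.9716 rad/s; magnitude 1.9716 rad/s.

1.97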